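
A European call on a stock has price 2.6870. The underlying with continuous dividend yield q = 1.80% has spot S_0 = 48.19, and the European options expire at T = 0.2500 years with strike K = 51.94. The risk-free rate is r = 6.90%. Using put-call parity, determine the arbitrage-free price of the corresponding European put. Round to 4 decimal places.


Put-call parity: C - P = S_0 * exp(-qT) - K * exp(-rT).
S_0 * exp(-qT) = 48.1900 * 0.99551011 = 47.97363219
K * exp(-rT) = 51.9400 * 0.98289793 = 51.05171845
P = C - S*exp(-qT) + K*exp(-rT)
P = 2.6870 - 47.97363219 + 51.05171845 = 5.7651

Answer: Put price = 5.7651


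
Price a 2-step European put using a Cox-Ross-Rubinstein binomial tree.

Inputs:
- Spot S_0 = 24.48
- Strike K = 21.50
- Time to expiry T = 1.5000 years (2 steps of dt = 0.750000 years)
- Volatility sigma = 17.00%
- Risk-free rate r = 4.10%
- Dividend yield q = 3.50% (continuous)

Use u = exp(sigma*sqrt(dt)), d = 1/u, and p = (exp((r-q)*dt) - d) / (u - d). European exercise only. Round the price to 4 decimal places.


dt = T/N = 0.750000
u = exp(sigma*sqrt(dt)) = 1.158614; d = 1/u = 0.863100
p = (exp((r-q)*dt) - d) / (u - d) = 0.478522
Discount per step: exp(-r*dt) = 0.969718
Stock lattice S(k, i) with i counting down-moves:
  k=0: S(0,0) = 24.4800
  k=1: S(1,0) = 28.3629; S(1,1) = 21.1287
  k=2: S(2,0) = 32.8616; S(2,1) = 24.4800; S(2,2) = 18.2362
Terminal payoffs V(N, i) = max(K - S_T, 0):
  V(2,0) = 0.000000; V(2,1) = 0.000000; V(2,2) = 3.263815
Backward induction: V(k, i) = exp(-r*dt) * [p * V(k+1, i) + (1-p) * V(k+1, i+1)].
  V(1,0) = exp(-r*dt) * [p*0.000000 + (1-p)*0.000000] = 0.000000
  V(1,1) = exp(-r*dt) * [p*0.000000 + (1-p)*3.263815] = 1.650466
  V(0,0) = exp(-r*dt) * [p*0.000000 + (1-p)*1.650466] = 0.834618

Answer: Price = V(0,0) = 0.8346


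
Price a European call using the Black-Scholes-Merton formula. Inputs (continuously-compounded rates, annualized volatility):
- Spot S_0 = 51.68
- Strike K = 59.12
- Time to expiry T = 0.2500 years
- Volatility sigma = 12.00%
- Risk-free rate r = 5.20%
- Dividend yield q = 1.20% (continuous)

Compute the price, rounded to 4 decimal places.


d1 = (ln(S/K) + (r - q + 0.5*sigma^2) * T) / (sigma * sqrt(T)) = -2.04497362
d2 = d1 - sigma * sqrt(T) = -2.10497362
exp(-rT) = 0.98708414; exp(-qT) = 0.99700450
C = S_0 * exp(-qT) * N(d1) - K * exp(-rT) * N(d2)
N(d1) = 0.02042873; N(d2) = 0.01764680
C = 51.6800 * 0.99700450 * 0.02042873 - 59.1200 * 0.98708414 * 0.01764680 = 0.0228

Answer: Price = 0.0228


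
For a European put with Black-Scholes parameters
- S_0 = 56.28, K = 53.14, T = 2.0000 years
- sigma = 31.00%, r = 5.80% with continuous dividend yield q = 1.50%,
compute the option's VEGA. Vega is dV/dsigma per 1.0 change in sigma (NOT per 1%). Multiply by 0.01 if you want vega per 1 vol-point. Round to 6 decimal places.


Answer: Vega = 26.542375

Derivation:
d1 = 0.5463182080; d2 = 0.1079120036
phi(d1) = 0.3436366859; exp(-qT) = 0.9704455335; exp(-rT) = 0.8904752233
Vega = S * exp(-qT) * phi(d1) * sqrt(T) = 56.2800 * 0.9704455335 * 0.3436366859 * 1.4142135624 = 26.542375


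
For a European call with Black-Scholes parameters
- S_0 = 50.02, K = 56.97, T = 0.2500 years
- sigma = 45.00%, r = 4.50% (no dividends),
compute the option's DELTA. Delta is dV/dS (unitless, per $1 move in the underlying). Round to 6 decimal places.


Answer: Delta = 0.338804

Derivation:
d1 = -0.4157306135; d2 = -0.6407306135
phi(d1) = 0.3659148933; exp(-qT) = 1.0000000000; exp(-rT) = 0.9888130446
N(d1) = 0.3388035686
Delta = exp(-qT) * N(d1) = 1.0000000000 * 0.3388035686 = 0.338804


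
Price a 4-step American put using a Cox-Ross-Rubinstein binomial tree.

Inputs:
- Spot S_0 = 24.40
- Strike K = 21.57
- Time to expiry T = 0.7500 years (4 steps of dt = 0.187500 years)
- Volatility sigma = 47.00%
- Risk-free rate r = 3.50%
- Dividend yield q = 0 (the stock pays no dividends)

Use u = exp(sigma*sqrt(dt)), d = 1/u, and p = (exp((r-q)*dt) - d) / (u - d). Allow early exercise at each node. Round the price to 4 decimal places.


dt = T/N = 0.187500
u = exp(sigma*sqrt(dt)) = 1.225705; d = 1/u = 0.815857
p = (exp((r-q)*dt) - d) / (u - d) = 0.465361
Discount per step: exp(-r*dt) = 0.993459
Stock lattice S(k, i) with i counting down-moves:
  k=0: S(0,0) = 24.4000
  k=1: S(1,0) = 29.9072; S(1,1) = 19.9069
  k=2: S(2,0) = 36.6574; S(2,1) = 24.4000; S(2,2) = 16.2412
  k=3: S(3,0) = 44.9311; S(3,1) = 29.9072; S(3,2) = 19.9069; S(3,3) = 13.2505
  k=4: S(4,0) = 55.0723; S(4,1) = 36.6574; S(4,2) = 24.4000; S(4,3) = 16.2412; S(4,4) = 10.8105
Terminal payoffs V(N, i) = max(K - S_T, 0):
  V(4,0) = 0.000000; V(4,1) = 0.000000; V(4,2) = 0.000000; V(4,3) = 5.328801; V(4,4) = 10.759485
Backward induction: V(k, i) = exp(-r*dt) * [p * V(k+1, i) + (1-p) * V(k+1, i+1)]; then take max(V_cont, immediate exercise) for American.
  V(3,0) = exp(-r*dt) * [p*0.000000 + (1-p)*0.000000] = 0.000000; exercise = 0.000000; V(3,0) = max -> 0.000000
  V(3,1) = exp(-r*dt) * [p*0.000000 + (1-p)*0.000000] = 0.000000; exercise = 0.000000; V(3,1) = max -> 0.000000
  V(3,2) = exp(-r*dt) * [p*0.000000 + (1-p)*5.328801] = 2.830351; exercise = 1.663085; V(3,2) = max -> 2.830351
  V(3,3) = exp(-r*dt) * [p*5.328801 + (1-p)*10.759485] = 8.178411; exercise = 8.319501; V(3,3) = max -> 8.319501
  V(2,0) = exp(-r*dt) * [p*0.000000 + (1-p)*0.000000] = 0.000000; exercise = 0.000000; V(2,0) = max -> 0.000000
  V(2,1) = exp(-r*dt) * [p*0.000000 + (1-p)*2.830351] = 1.503319; exercise = 0.000000; V(2,1) = max -> 1.503319
  V(2,2) = exp(-r*dt) * [p*2.830351 + (1-p)*8.319501] = 5.727358; exercise = 5.328801; V(2,2) = max -> 5.727358
  V(1,0) = exp(-r*dt) * [p*0.000000 + (1-p)*1.503319] = 0.798477; exercise = 0.000000; V(1,0) = max -> 0.798477
  V(1,1) = exp(-r*dt) * [p*1.503319 + (1-p)*5.727358] = 3.737052; exercise = 1.663085; V(1,1) = max -> 3.737052
  V(0,0) = exp(-r*dt) * [p*0.798477 + (1-p)*3.737052] = 2.354055; exercise = 0.000000; V(0,0) = max -> 2.354055

Answer: Price = V(0,0) = 2.3541


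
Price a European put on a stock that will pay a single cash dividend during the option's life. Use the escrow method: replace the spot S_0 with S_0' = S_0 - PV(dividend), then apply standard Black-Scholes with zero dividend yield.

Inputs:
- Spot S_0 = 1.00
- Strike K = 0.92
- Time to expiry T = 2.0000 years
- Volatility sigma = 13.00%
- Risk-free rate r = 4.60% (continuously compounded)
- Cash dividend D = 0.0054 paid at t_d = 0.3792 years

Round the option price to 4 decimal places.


PV(D) = D * exp(-r * t_d) = 0.0054 * 0.98270805 = 0.00530662
S_0' = S_0 - PV(D) = 1.0000 - 0.00530662 = 0.99469338
d1 = (ln(S_0'/K) + (r + sigma^2/2)*T) / (sigma*sqrt(T)) = 1.01693299
d2 = d1 - sigma*sqrt(T) = 0.83308523
exp(-rT) = 0.91210515
N(-d1) = 0.15459265; N(-d2) = 0.20239833
P = K * exp(-rT) * N(-d2) - S_0' * N(-d1) = 0.9200 * 0.91210515 * 0.20239833 - 0.99469338 * 0.15459265 = 0.0161

Answer: Price = 0.0161


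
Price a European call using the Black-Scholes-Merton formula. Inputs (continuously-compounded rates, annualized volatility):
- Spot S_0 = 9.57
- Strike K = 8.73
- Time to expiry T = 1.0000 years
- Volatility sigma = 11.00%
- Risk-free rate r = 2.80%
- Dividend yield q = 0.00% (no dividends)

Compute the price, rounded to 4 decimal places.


Answer: Price = 1.1504

Derivation:
d1 = (ln(S/K) + (r - q + 0.5*sigma^2) * T) / (sigma * sqrt(T)) = 1.14470760
d2 = d1 - sigma * sqrt(T) = 1.03470760
exp(-rT) = 0.97238837; exp(-qT) = 1.00000000
C = S_0 * exp(-qT) * N(d1) - K * exp(-rT) * N(d2)
N(d1) = 0.87383485; N(d2) = 0.84959726
C = 9.5700 * 1.00000000 * 0.87383485 - 8.7300 * 0.97238837 * 0.84959726 = 1.1504


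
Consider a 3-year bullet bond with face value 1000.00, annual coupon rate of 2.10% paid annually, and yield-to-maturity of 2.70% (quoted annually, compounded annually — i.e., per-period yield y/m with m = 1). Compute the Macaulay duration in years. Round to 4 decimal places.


Answer: Macaulay duration = 2.9381 years

Derivation:
Coupon per period c = face * coupon_rate / m = 21.000000
Periods per year m = 1; per-period yield y/m = 0.027000
Number of cashflows N = 3
Cashflows (t years, CF_t, discount factor 1/(1+y/m)^(m*t), PV):
  t = 1.0000: CF_t = 21.000000, DF = 0.973710, PV = 20.447907
  t = 2.0000: CF_t = 21.000000, DF = 0.948111, PV = 19.910328
  t = 3.0000: CF_t = 1021.000000, DF = 0.923185, PV = 942.571733
Price P = sum_t PV_t = 982.929967
Macaulay numerator sum_t t * PV_t:
  t * PV_t at t = 1.0000: 20.447907
  t * PV_t at t = 2.0000: 39.820655
  t * PV_t at t = 3.0000: 2827.715198
Macaulay duration D = (sum_t t * PV_t) / P = 2887.983760 / 982.929967 = 2.938138


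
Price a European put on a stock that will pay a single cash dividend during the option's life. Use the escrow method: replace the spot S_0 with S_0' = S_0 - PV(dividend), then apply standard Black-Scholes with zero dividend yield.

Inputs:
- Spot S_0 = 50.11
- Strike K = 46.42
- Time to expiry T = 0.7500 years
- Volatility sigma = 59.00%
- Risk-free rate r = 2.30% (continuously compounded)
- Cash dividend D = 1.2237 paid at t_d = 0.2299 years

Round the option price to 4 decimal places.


Answer: Price = 7.9816

Derivation:
PV(D) = D * exp(-r * t_d) = 1.2237 * 0.99472626 = 1.21724652
S_0' = S_0 - PV(D) = 50.1100 - 1.21724652 = 48.89275348
d1 = (ln(S_0'/K) + (r + sigma^2/2)*T) / (sigma*sqrt(T)) = 0.39080995
d2 = d1 - sigma*sqrt(T) = -0.12014504
exp(-rT) = 0.98289793
N(-d1) = 0.34796886; N(-d2) = 0.54781587
P = K * exp(-rT) * N(-d2) - S_0' * N(-d1) = 46.4200 * 0.98289793 * 0.54781587 - 48.89275348 * 0.34796886 = 7.9816


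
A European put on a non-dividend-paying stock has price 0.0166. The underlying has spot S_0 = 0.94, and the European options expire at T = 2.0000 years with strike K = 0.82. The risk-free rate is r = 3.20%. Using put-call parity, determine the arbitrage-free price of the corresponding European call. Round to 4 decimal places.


Put-call parity: C - P = S_0 * exp(-qT) - K * exp(-rT).
S_0 * exp(-qT) = 0.9400 * 1.00000000 = 0.94000000
K * exp(-rT) = 0.8200 * 0.93800500 = 0.76916410
C = P + S*exp(-qT) - K*exp(-rT)
C = 0.0166 + 0.94000000 - 0.76916410 = 0.1874

Answer: Call price = 0.1874


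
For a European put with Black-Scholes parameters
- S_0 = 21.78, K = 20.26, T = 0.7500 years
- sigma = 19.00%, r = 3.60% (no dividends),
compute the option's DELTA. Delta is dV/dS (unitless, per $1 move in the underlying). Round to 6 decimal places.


d1 = 0.6860204659; d2 = 0.5214756392
phi(d1) = 0.3152937380; exp(-qT) = 1.0000000000; exp(-rT) = 0.9733612415
N(-d1) = 0.2463501014
Delta = -exp(-qT) * N(-d1) = -1.0000000000 * 0.2463501014 = -0.246350

Answer: Delta = -0.246350


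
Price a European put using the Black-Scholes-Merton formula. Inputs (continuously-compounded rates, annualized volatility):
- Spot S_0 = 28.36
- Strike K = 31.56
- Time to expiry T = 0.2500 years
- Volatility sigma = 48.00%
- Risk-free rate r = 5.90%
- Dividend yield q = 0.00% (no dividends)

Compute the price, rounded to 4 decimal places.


Answer: Price = 4.4142

Derivation:
d1 = (ln(S/K) + (r - q + 0.5*sigma^2) * T) / (sigma * sqrt(T)) = -0.26400331
d2 = d1 - sigma * sqrt(T) = -0.50400331
exp(-rT) = 0.98535825; exp(-qT) = 1.00000000
P = K * exp(-rT) * N(-d2) - S_0 * exp(-qT) * N(-d1)
N(-d1) = 0.60411132; N(-d2) = 0.69287047
P = 31.5600 * 0.98535825 * 0.69287047 - 28.3600 * 1.00000000 * 0.60411132 = 4.4142


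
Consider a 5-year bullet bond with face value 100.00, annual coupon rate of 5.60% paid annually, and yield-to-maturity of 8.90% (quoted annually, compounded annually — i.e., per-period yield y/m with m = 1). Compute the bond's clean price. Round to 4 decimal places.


Answer: Price = 87.1308

Derivation:
Coupon per period c = face * coupon_rate / m = 5.600000
Periods per year m = 1; per-period yield y/m = 0.089000
Number of cashflows N = 5
Cashflows (t years, CF_t, discount factor 1/(1+y/m)^(m*t), PV):
  t = 1.0000: CF_t = 5.600000, DF = 0.918274, PV = 5.142332
  t = 2.0000: CF_t = 5.600000, DF = 0.843226, PV = 4.722068
  t = 3.0000: CF_t = 5.600000, DF = 0.774313, PV = 4.336151
  t = 4.0000: CF_t = 5.600000, DF = 0.711031, PV = 3.981773
  t = 5.0000: CF_t = 105.600000, DF = 0.652921, PV = 68.948452
Price P = sum_t PV_t = 87.130777


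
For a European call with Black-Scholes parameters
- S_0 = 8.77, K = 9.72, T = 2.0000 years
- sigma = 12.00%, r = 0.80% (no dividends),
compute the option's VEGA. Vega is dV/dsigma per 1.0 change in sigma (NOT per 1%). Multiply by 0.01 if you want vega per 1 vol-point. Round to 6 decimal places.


Answer: Vega = 4.516992

Derivation:
d1 = -0.4269087193; d2 = -0.5966143468
phi(d1) = 0.3641956483; exp(-qT) = 1.0000000000; exp(-rT) = 0.9841273201
Vega = S * exp(-qT) * phi(d1) * sqrt(T) = 8.7700 * 1.0000000000 * 0.3641956483 * 1.4142135624 = 4.516992


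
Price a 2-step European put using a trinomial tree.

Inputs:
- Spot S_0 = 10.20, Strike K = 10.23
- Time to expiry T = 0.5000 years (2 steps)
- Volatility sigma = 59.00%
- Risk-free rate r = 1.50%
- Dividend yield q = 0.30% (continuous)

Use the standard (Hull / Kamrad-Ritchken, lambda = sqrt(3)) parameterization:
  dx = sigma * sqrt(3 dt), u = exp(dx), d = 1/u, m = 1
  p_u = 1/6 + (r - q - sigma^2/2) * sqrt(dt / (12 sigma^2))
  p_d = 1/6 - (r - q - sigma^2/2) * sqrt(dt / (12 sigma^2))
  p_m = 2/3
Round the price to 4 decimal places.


dt = T/N = 0.250000; dx = sigma*sqrt(3*dt) = 0.510955
u = exp(dx) = 1.666882; d = 1/u = 0.599922
p_u = 0.127023, p_m = 0.666667, p_d = 0.206311
Discount per step: exp(-r*dt) = 0.996257
Stock lattice S(k, j) with j the centered position index:
  k=0: S(0,+0) = 10.2000
  k=1: S(1,-1) = 6.1192; S(1,+0) = 10.2000; S(1,+1) = 17.0022
  k=2: S(2,-2) = 3.6711; S(2,-1) = 6.1192; S(2,+0) = 10.2000; S(2,+1) = 17.0022; S(2,+2) = 28.3407
Terminal payoffs V(N, j) = max(K - S_T, 0):
  V(2,-2) = 6.558950; V(2,-1) = 4.110792; V(2,+0) = 0.030000; V(2,+1) = 0.000000; V(2,+2) = 0.000000
Backward induction: V(k, j) = exp(-r*dt) * [p_u * V(k+1, j+1) + p_m * V(k+1, j) + p_d * V(k+1, j-1)]
  V(1,-1) = exp(-r*dt) * [p_u*0.030000 + p_m*4.110792 + p_d*6.558950] = 4.082182
  V(1,+0) = exp(-r*dt) * [p_u*0.000000 + p_m*0.030000 + p_d*4.110792] = 0.864850
  V(1,+1) = exp(-r*dt) * [p_u*0.000000 + p_m*0.000000 + p_d*0.030000] = 0.006166
  V(0,+0) = exp(-r*dt) * [p_u*0.006166 + p_m*0.864850 + p_d*4.082182] = 1.414234

Answer: Price = V(0,0) = 1.4142


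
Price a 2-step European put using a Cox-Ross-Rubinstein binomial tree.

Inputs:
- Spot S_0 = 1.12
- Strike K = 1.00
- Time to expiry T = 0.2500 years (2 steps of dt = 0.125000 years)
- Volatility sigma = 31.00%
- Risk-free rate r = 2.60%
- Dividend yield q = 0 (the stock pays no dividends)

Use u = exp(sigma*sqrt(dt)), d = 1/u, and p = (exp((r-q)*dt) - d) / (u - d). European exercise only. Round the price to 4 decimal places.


Answer: Price = V(0,0) = 0.0262

Derivation:
dt = T/N = 0.125000
u = exp(sigma*sqrt(dt)) = 1.115833; d = 1/u = 0.896191
p = (exp((r-q)*dt) - d) / (u - d) = 0.487448
Discount per step: exp(-r*dt) = 0.996755
Stock lattice S(k, i) with i counting down-moves:
  k=0: S(0,0) = 1.1200
  k=1: S(1,0) = 1.2497; S(1,1) = 1.0037
  k=2: S(2,0) = 1.3945; S(2,1) = 1.1200; S(2,2) = 0.8995
Terminal payoffs V(N, i) = max(K - S_T, 0):
  V(2,0) = 0.000000; V(2,1) = 0.000000; V(2,2) = 0.100462
Backward induction: V(k, i) = exp(-r*dt) * [p * V(k+1, i) + (1-p) * V(k+1, i+1)].
  V(1,0) = exp(-r*dt) * [p*0.000000 + (1-p)*0.000000] = 0.000000
  V(1,1) = exp(-r*dt) * [p*0.000000 + (1-p)*0.100462] = 0.051325
  V(0,0) = exp(-r*dt) * [p*0.000000 + (1-p)*0.051325] = 0.026221


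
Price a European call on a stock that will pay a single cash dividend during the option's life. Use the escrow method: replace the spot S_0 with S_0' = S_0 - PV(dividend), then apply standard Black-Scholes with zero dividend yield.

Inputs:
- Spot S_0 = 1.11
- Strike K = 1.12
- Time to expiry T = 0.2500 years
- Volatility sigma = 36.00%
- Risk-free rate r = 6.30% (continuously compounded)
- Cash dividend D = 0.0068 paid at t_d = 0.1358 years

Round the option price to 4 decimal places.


PV(D) = D * exp(-r * t_d) = 0.0068 * 0.99148109 = 0.00674207
S_0' = S_0 - PV(D) = 1.1100 - 0.00674207 = 1.10325793
d1 = (ln(S_0'/K) + (r + sigma^2/2)*T) / (sigma*sqrt(T)) = 0.09382706
d2 = d1 - sigma*sqrt(T) = -0.08617294
exp(-rT) = 0.98437338
N(d1) = 0.53737673; N(d2) = 0.46566447
C = S_0' * N(d1) - K * exp(-rT) * N(d2) = 1.10325793 * 0.53737673 - 1.1200 * 0.98437338 * 0.46566447 = 0.0795

Answer: Price = 0.0795


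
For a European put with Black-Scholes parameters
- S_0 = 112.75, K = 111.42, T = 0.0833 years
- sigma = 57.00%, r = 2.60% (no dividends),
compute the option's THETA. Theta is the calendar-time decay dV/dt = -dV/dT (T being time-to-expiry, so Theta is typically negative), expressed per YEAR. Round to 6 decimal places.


Answer: Theta = -42.356046

Derivation:
d1 = 0.1675502889; d2 = 0.0030383744
phi(d1) = 0.3933816248; exp(-qT) = 1.0000000000; exp(-rT) = 0.9978365437
Theta = -S*exp(-qT)*phi(d1)*sigma/(2*sqrt(T)) + r*K*exp(-rT)*N(-d2) - q*S*exp(-qT)*N(-d1)
N(-d1) = 0.4334685410; N(-d2) = 0.4987878659; sqrt(T) = 0.2886173938
Term 1 = -112.7500 * 1.0000000000 * 0.3933816248 * 0.5700 / (2 * 0.2886173938) = -43.7978689347
Term 2 = 0.0260 * 111.4200 * 0.9978365437 * 0.4987878659 = 1.4418224615
Term 3 = 0 (no dividend yield, q = 0)
Theta = -43.7978689347 + (1.4418224615) + (0.0000000000) = -42.356046


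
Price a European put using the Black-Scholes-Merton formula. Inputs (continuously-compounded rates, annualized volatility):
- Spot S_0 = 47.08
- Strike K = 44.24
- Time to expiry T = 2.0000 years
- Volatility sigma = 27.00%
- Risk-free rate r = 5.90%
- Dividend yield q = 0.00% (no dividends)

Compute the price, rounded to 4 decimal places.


d1 = (ln(S/K) + (r - q + 0.5*sigma^2) * T) / (sigma * sqrt(T)) = 0.66289670
d2 = d1 - sigma * sqrt(T) = 0.28105904
exp(-rT) = 0.88869605; exp(-qT) = 1.00000000
P = K * exp(-rT) * N(-d2) - S_0 * exp(-qT) * N(-d1)
N(-d1) = 0.25369836; N(-d2) = 0.38933256
P = 44.2400 * 0.88869605 * 0.38933256 - 47.0800 * 1.00000000 * 0.25369836 = 3.3628

Answer: Price = 3.3628


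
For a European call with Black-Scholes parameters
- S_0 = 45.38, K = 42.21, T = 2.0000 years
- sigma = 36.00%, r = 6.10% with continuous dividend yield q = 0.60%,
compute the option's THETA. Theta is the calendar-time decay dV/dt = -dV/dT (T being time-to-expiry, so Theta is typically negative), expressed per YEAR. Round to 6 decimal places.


Answer: Theta = -2.924257

Derivation:
d1 = 0.6128540033; d2 = 0.1037371208
phi(d1) = 0.3306372097; exp(-qT) = 0.9880717129; exp(-rT) = 0.8851483685
Theta = -S*exp(-qT)*phi(d1)*sigma/(2*sqrt(T)) - r*K*exp(-rT)*N(d2) + q*S*exp(-qT)*N(d1)
N(d1) = 0.7300135604; N(d2) = 0.5413110163; sqrt(T) = 1.4142135624
Term 1 = -45.3800 * 0.9880717129 * 0.3306372097 * 0.3600 / (2 * 1.4142135624) = -1.8869578198
Term 2 = -0.0610 * 42.2100 * 0.8851483685 * 0.5413110163 = -1.2336959128
Term 3 = 0.0060 * 45.3800 * 0.9880717129 * 0.7300135604 = 0.1963971294
Theta = -1.8869578198 + (-1.2336959128) + (0.1963971294) = -2.924257


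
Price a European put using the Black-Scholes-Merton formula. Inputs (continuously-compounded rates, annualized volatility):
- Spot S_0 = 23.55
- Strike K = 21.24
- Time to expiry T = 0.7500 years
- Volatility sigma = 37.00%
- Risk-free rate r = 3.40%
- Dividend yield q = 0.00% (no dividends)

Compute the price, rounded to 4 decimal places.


Answer: Price = 1.6162

Derivation:
d1 = (ln(S/K) + (r - q + 0.5*sigma^2) * T) / (sigma * sqrt(T)) = 0.56198690
d2 = d1 - sigma * sqrt(T) = 0.24155750
exp(-rT) = 0.97482238; exp(-qT) = 1.00000000
P = K * exp(-rT) * N(-d2) - S_0 * exp(-qT) * N(-d1)
N(-d1) = 0.28706247; N(-d2) = 0.40456153
P = 21.2400 * 0.97482238 * 0.40456153 - 23.5500 * 1.00000000 * 0.28706247 = 1.6162


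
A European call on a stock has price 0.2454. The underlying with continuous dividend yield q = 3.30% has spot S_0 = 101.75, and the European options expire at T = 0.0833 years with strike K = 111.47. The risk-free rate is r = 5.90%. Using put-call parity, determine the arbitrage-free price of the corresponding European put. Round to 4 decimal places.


Put-call parity: C - P = S_0 * exp(-qT) - K * exp(-rT).
S_0 * exp(-qT) = 101.7500 * 0.99725487 = 101.47068351
K * exp(-rT) = 111.4700 * 0.99509736 = 110.92350243
P = C - S*exp(-qT) + K*exp(-rT)
P = 0.2454 - 101.47068351 + 110.92350243 = 9.6982

Answer: Put price = 9.6982


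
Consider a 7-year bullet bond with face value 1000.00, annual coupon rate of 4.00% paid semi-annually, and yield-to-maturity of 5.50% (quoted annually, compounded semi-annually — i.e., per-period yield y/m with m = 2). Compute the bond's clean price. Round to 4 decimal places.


Coupon per period c = face * coupon_rate / m = 20.000000
Periods per year m = 2; per-period yield y/m = 0.027500
Number of cashflows N = 14
Cashflows (t years, CF_t, discount factor 1/(1+y/m)^(m*t), PV):
  t = 0.5000: CF_t = 20.000000, DF = 0.973236, PV = 19.464720
  t = 1.0000: CF_t = 20.000000, DF = 0.947188, PV = 18.943767
  t = 1.5000: CF_t = 20.000000, DF = 0.921838, PV = 18.436756
  t = 2.0000: CF_t = 20.000000, DF = 0.897166, PV = 17.943315
  t = 2.5000: CF_t = 20.000000, DF = 0.873154, PV = 17.463080
  t = 3.0000: CF_t = 20.000000, DF = 0.849785, PV = 16.995698
  t = 3.5000: CF_t = 20.000000, DF = 0.827041, PV = 16.540826
  t = 4.0000: CF_t = 20.000000, DF = 0.804906, PV = 16.098127
  t = 4.5000: CF_t = 20.000000, DF = 0.783364, PV = 15.667277
  t = 5.0000: CF_t = 20.000000, DF = 0.762398, PV = 15.247958
  t = 5.5000: CF_t = 20.000000, DF = 0.741993, PV = 14.839862
  t = 6.0000: CF_t = 20.000000, DF = 0.722134, PV = 14.442688
  t = 6.5000: CF_t = 20.000000, DF = 0.702807, PV = 14.056144
  t = 7.0000: CF_t = 1020.000000, DF = 0.683997, PV = 697.677222
Price P = sum_t PV_t = 913.817439

Answer: Price = 913.8174


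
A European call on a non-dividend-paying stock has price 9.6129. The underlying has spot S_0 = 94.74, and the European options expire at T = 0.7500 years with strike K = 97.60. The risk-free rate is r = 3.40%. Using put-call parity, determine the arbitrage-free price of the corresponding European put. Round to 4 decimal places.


Answer: Put price = 10.0156

Derivation:
Put-call parity: C - P = S_0 * exp(-qT) - K * exp(-rT).
S_0 * exp(-qT) = 94.7400 * 1.00000000 = 94.74000000
K * exp(-rT) = 97.6000 * 0.97482238 = 95.14266419
P = C - S*exp(-qT) + K*exp(-rT)
P = 9.6129 - 94.74000000 + 95.14266419 = 10.0156


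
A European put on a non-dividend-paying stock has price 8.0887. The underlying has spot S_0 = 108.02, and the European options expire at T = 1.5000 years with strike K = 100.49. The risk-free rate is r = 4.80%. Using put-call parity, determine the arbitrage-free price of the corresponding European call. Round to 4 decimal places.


Answer: Call price = 22.5997

Derivation:
Put-call parity: C - P = S_0 * exp(-qT) - K * exp(-rT).
S_0 * exp(-qT) = 108.0200 * 1.00000000 = 108.02000000
K * exp(-rT) = 100.4900 * 0.93053090 = 93.50904972
C = P + S*exp(-qT) - K*exp(-rT)
C = 8.0887 + 108.02000000 - 93.50904972 = 22.5997


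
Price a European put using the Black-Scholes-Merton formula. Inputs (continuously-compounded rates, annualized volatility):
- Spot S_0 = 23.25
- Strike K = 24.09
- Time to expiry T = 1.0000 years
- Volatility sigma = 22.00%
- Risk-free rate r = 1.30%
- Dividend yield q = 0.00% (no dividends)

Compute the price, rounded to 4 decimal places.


Answer: Price = 2.3348

Derivation:
d1 = (ln(S/K) + (r - q + 0.5*sigma^2) * T) / (sigma * sqrt(T)) = 0.00776507
d2 = d1 - sigma * sqrt(T) = -0.21223493
exp(-rT) = 0.98708414; exp(-qT) = 1.00000000
P = K * exp(-rT) * N(-d2) - S_0 * exp(-qT) * N(-d1)
N(-d1) = 0.49690222; N(-d2) = 0.58403812
P = 24.0900 * 0.98708414 * 0.58403812 - 23.2500 * 1.00000000 * 0.49690222 = 2.3348


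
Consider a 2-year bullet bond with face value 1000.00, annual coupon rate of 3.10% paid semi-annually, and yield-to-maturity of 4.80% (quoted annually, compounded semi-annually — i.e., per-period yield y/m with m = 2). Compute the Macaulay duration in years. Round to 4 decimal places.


Coupon per period c = face * coupon_rate / m = 15.500000
Periods per year m = 2; per-period yield y/m = 0.024000
Number of cashflows N = 4
Cashflows (t years, CF_t, discount factor 1/(1+y/m)^(m*t), PV):
  t = 0.5000: CF_t = 15.500000, DF = 0.976562, PV = 15.136719
  t = 1.0000: CF_t = 15.500000, DF = 0.953674, PV = 14.781952
  t = 1.5000: CF_t = 15.500000, DF = 0.931323, PV = 14.435500
  t = 2.0000: CF_t = 1015.500000, DF = 0.909495, PV = 923.591870
Price P = sum_t PV_t = 967.946040
Macaulay numerator sum_t t * PV_t:
  t * PV_t at t = 0.5000: 7.568359
  t * PV_t at t = 1.0000: 14.781952
  t * PV_t at t = 1.5000: 21.653250
  t * PV_t at t = 2.0000: 1847.183739
Macaulay duration D = (sum_t t * PV_t) / P = 1891.187300 / 967.946040 = 1.953815

Answer: Macaulay duration = 1.9538 years


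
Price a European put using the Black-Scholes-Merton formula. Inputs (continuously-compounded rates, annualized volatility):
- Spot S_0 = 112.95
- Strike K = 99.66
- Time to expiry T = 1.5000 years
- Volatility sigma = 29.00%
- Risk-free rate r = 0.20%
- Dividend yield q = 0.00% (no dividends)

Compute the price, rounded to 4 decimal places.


d1 = (ln(S/K) + (r - q + 0.5*sigma^2) * T) / (sigma * sqrt(T)) = 0.53848189
d2 = d1 - sigma * sqrt(T) = 0.18330588
exp(-rT) = 0.99700450; exp(-qT) = 1.00000000
P = K * exp(-rT) * N(-d2) - S_0 * exp(-qT) * N(-d1)
N(-d1) = 0.29512220; N(-d2) = 0.42727901
P = 99.6600 * 0.99700450 * 0.42727901 - 112.9500 * 1.00000000 * 0.29512220 = 9.1210

Answer: Price = 9.1210


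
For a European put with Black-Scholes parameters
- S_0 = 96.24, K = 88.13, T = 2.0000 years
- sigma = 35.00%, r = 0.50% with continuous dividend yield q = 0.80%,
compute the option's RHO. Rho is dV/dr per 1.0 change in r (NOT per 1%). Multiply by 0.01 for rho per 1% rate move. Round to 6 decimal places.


Answer: Rho = -92.938546

Derivation:
d1 = 0.4132171911; d2 = -0.0817575557
phi(d1) = 0.3662962830; exp(-qT) = 0.9841273201; exp(-rT) = 0.9900498337
N(-d2) = 0.5325802457
Rho = -K*T*exp(-rT)*N(-d2) = -88.1300 * 2.0000 * 0.9900498337 * 0.5325802457 = -92.938546


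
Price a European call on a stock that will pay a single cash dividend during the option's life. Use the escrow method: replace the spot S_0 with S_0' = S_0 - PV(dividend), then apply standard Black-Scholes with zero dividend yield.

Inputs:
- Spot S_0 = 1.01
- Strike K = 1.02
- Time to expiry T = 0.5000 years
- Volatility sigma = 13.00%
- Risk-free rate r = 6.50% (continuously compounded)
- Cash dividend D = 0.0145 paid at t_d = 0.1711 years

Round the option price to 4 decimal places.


PV(D) = D * exp(-r * t_d) = 0.0145 * 0.98894012 = 0.01433963
S_0' = S_0 - PV(D) = 1.0100 - 0.01433963 = 0.99566037
d1 = (ln(S_0'/K) + (r + sigma^2/2)*T) / (sigma*sqrt(T)) = 0.13677944
d2 = d1 - sigma*sqrt(T) = 0.04485556
exp(-rT) = 0.96802245
N(d1) = 0.55439743; N(d2) = 0.51788878
C = S_0' * N(d1) - K * exp(-rT) * N(d2) = 0.99566037 * 0.55439743 - 1.0200 * 0.96802245 * 0.51788878 = 0.0406

Answer: Price = 0.0406


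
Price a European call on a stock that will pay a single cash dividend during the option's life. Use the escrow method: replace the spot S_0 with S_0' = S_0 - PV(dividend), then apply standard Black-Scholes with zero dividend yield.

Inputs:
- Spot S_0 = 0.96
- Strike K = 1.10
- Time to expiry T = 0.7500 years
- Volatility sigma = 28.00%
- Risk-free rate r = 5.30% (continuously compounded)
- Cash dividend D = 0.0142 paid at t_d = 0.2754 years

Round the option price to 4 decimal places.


Answer: Price = 0.0510

Derivation:
PV(D) = D * exp(-r * t_d) = 0.0142 * 0.98550981 = 0.01399424
S_0' = S_0 - PV(D) = 0.9600 - 0.01399424 = 0.94600576
d1 = (ln(S_0'/K) + (r + sigma^2/2)*T) / (sigma*sqrt(T)) = -0.33678821
d2 = d1 - sigma*sqrt(T) = -0.57927532
exp(-rT) = 0.96102967
N(d1) = 0.36813828; N(d2) = 0.28120171
C = S_0' * N(d1) - K * exp(-rT) * N(d2) = 0.94600576 * 0.36813828 - 1.1000 * 0.96102967 * 0.28120171 = 0.0510


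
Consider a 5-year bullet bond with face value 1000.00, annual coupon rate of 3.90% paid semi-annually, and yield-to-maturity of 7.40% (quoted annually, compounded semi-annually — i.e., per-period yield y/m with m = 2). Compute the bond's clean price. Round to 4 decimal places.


Answer: Price = 855.9156

Derivation:
Coupon per period c = face * coupon_rate / m = 19.500000
Periods per year m = 2; per-period yield y/m = 0.037000
Number of cashflows N = 10
Cashflows (t years, CF_t, discount factor 1/(1+y/m)^(m*t), PV):
  t = 0.5000: CF_t = 19.500000, DF = 0.964320, PV = 18.804243
  t = 1.0000: CF_t = 19.500000, DF = 0.929913, PV = 18.133311
  t = 1.5000: CF_t = 19.500000, DF = 0.896734, PV = 17.486317
  t = 2.0000: CF_t = 19.500000, DF = 0.864739, PV = 16.862408
  t = 2.5000: CF_t = 19.500000, DF = 0.833885, PV = 16.260760
  t = 3.0000: CF_t = 19.500000, DF = 0.804132, PV = 15.680578
  t = 3.5000: CF_t = 19.500000, DF = 0.775441, PV = 15.121098
  t = 4.0000: CF_t = 19.500000, DF = 0.747773, PV = 14.581579
  t = 4.5000: CF_t = 19.500000, DF = 0.721093, PV = 14.061311
  t = 5.0000: CF_t = 1019.500000, DF = 0.695364, PV = 708.923979
Price P = sum_t PV_t = 855.915582


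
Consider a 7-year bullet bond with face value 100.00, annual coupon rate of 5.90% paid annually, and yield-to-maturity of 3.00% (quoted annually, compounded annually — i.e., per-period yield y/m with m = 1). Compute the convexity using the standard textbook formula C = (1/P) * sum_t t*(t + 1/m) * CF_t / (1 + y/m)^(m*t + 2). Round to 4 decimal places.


Answer: Convexity = 43.0840

Derivation:
Coupon per period c = face * coupon_rate / m = 5.900000
Periods per year m = 1; per-period yield y/m = 0.030000
Number of cashflows N = 7
Cashflows (t years, CF_t, discount factor 1/(1+y/m)^(m*t), PV):
  t = 1.0000: CF_t = 5.900000, DF = 0.970874, PV = 5.728155
  t = 2.0000: CF_t = 5.900000, DF = 0.942596, PV = 5.561316
  t = 3.0000: CF_t = 5.900000, DF = 0.915142, PV = 5.399336
  t = 4.0000: CF_t = 5.900000, DF = 0.888487, PV = 5.242074
  t = 5.0000: CF_t = 5.900000, DF = 0.862609, PV = 5.089392
  t = 6.0000: CF_t = 5.900000, DF = 0.837484, PV = 4.941157
  t = 7.0000: CF_t = 105.900000, DF = 0.813092, PV = 86.106391
Price P = sum_t PV_t = 118.067821
Convexity numerator sum_t t*(t + 1/m) * CF_t / (1+y/m)^(m*t + 2):
  t = 1.0000: term = 10.798672
  t = 2.0000: term = 31.452441
  t = 3.0000: term = 61.072702
  t = 4.0000: term = 98.823142
  t = 5.0000: term = 143.917198
  t = 6.0000: term = 195.615608
  t = 7.0000: term = 4545.157789
Convexity = (1/P) * sum = 5086.837553 / 118.067821 = 43.084030


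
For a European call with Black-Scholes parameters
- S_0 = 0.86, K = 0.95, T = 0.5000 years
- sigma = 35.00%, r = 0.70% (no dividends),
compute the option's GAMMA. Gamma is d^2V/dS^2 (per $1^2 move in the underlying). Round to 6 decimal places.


Answer: Gamma = 1.810059

Derivation:
d1 = -0.2642744737; d2 = -0.5117618471
phi(d1) = 0.3852514535; exp(-qT) = 1.0000000000; exp(-rT) = 0.9965061179
Gamma = exp(-qT) * phi(d1) / (S * sigma * sqrt(T)) = 1.0000000000 * 0.3852514535 / (0.8600 * 0.3500 * 0.7071067812) = 1.810059


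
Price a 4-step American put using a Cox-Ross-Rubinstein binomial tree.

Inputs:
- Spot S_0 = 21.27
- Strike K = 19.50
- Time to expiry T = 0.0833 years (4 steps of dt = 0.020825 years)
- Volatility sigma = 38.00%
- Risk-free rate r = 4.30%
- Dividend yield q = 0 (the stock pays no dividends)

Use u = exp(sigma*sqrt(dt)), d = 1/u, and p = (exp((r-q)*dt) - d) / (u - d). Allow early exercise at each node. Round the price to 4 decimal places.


dt = T/N = 0.020825
u = exp(sigma*sqrt(dt)) = 1.056369; d = 1/u = 0.946639
p = (exp((r-q)*dt) - d) / (u - d) = 0.494459
Discount per step: exp(-r*dt) = 0.999105
Stock lattice S(k, i) with i counting down-moves:
  k=0: S(0,0) = 21.2700
  k=1: S(1,0) = 22.4690; S(1,1) = 20.1350
  k=2: S(2,0) = 23.7355; S(2,1) = 21.2700; S(2,2) = 19.0606
  k=3: S(3,0) = 25.0735; S(3,1) = 22.4690; S(3,2) = 20.1350; S(3,3) = 18.0435
  k=4: S(4,0) = 26.4868; S(4,1) = 23.7355; S(4,2) = 21.2700; S(4,3) = 19.0606; S(4,4) = 17.0807
Terminal payoffs V(N, i) = max(K - S_T, 0):
  V(4,0) = 0.000000; V(4,1) = 0.000000; V(4,2) = 0.000000; V(4,3) = 0.439407; V(4,4) = 2.419313
Backward induction: V(k, i) = exp(-r*dt) * [p * V(k+1, i) + (1-p) * V(k+1, i+1)]; then take max(V_cont, immediate exercise) for American.
  V(3,0) = exp(-r*dt) * [p*0.000000 + (1-p)*0.000000] = 0.000000; exercise = 0.000000; V(3,0) = max -> 0.000000
  V(3,1) = exp(-r*dt) * [p*0.000000 + (1-p)*0.000000] = 0.000000; exercise = 0.000000; V(3,1) = max -> 0.000000
  V(3,2) = exp(-r*dt) * [p*0.000000 + (1-p)*0.439407] = 0.221940; exercise = 0.000000; V(3,2) = max -> 0.221940
  V(3,3) = exp(-r*dt) * [p*0.439407 + (1-p)*2.419313] = 1.439042; exercise = 1.456496; V(3,3) = max -> 1.456496
  V(2,0) = exp(-r*dt) * [p*0.000000 + (1-p)*0.000000] = 0.000000; exercise = 0.000000; V(2,0) = max -> 0.000000
  V(2,1) = exp(-r*dt) * [p*0.000000 + (1-p)*0.221940] = 0.112099; exercise = 0.000000; V(2,1) = max -> 0.112099
  V(2,2) = exp(-r*dt) * [p*0.221940 + (1-p)*1.456496] = 0.845302; exercise = 0.439407; V(2,2) = max -> 0.845302
  V(1,0) = exp(-r*dt) * [p*0.000000 + (1-p)*0.112099] = 0.056620; exercise = 0.000000; V(1,0) = max -> 0.056620
  V(1,1) = exp(-r*dt) * [p*0.112099 + (1-p)*0.845302] = 0.482332; exercise = 0.000000; V(1,1) = max -> 0.482332
  V(0,0) = exp(-r*dt) * [p*0.056620 + (1-p)*0.482332] = 0.271592; exercise = 0.000000; V(0,0) = max -> 0.271592

Answer: Price = V(0,0) = 0.2716


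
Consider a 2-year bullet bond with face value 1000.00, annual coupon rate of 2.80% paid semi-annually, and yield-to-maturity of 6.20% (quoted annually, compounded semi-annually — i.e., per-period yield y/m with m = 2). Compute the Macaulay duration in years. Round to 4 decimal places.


Answer: Macaulay duration = 1.9574 years

Derivation:
Coupon per period c = face * coupon_rate / m = 14.000000
Periods per year m = 2; per-period yield y/m = 0.031000
Number of cashflows N = 4
Cashflows (t years, CF_t, discount factor 1/(1+y/m)^(m*t), PV):
  t = 0.5000: CF_t = 14.000000, DF = 0.969932, PV = 13.579049
  t = 1.0000: CF_t = 14.000000, DF = 0.940768, PV = 13.170756
  t = 1.5000: CF_t = 14.000000, DF = 0.912481, PV = 12.774739
  t = 2.0000: CF_t = 1014.000000, DF = 0.885045, PV = 897.435601
Price P = sum_t PV_t = 936.960146
Macaulay numerator sum_t t * PV_t:
  t * PV_t at t = 0.5000: 6.789525
  t * PV_t at t = 1.0000: 13.170756
  t * PV_t at t = 1.5000: 19.162109
  t * PV_t at t = 2.0000: 1794.871202
Macaulay duration D = (sum_t t * PV_t) / P = 1833.993591 / 936.960146 = 1.957387


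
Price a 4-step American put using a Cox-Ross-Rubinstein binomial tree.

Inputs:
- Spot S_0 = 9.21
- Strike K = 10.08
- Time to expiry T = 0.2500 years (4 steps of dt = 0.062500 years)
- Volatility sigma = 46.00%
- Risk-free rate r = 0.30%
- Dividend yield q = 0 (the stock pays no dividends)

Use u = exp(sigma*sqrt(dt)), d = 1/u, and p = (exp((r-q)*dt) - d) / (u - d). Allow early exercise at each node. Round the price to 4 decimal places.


Answer: Price = V(0,0) = 1.4234

Derivation:
dt = T/N = 0.062500
u = exp(sigma*sqrt(dt)) = 1.121873; d = 1/u = 0.891366
p = (exp((r-q)*dt) - d) / (u - d) = 0.472095
Discount per step: exp(-r*dt) = 0.999813
Stock lattice S(k, i) with i counting down-moves:
  k=0: S(0,0) = 9.2100
  k=1: S(1,0) = 10.3325; S(1,1) = 8.2095
  k=2: S(2,0) = 11.5917; S(2,1) = 9.2100; S(2,2) = 7.3177
  k=3: S(3,0) = 13.0044; S(3,1) = 10.3325; S(3,2) = 8.2095; S(3,3) = 6.5227
  k=4: S(4,0) = 14.5893; S(4,1) = 11.5917; S(4,2) = 9.2100; S(4,3) = 7.3177; S(4,4) = 5.8141
Terminal payoffs V(N, i) = max(K - S_T, 0):
  V(4,0) = 0.000000; V(4,1) = 0.000000; V(4,2) = 0.870000; V(4,3) = 2.762346; V(4,4) = 4.265878
Backward induction: V(k, i) = exp(-r*dt) * [p * V(k+1, i) + (1-p) * V(k+1, i+1)]; then take max(V_cont, immediate exercise) for American.
  V(3,0) = exp(-r*dt) * [p*0.000000 + (1-p)*0.000000] = 0.000000; exercise = 0.000000; V(3,0) = max -> 0.000000
  V(3,1) = exp(-r*dt) * [p*0.000000 + (1-p)*0.870000] = 0.459191; exercise = 0.000000; V(3,1) = max -> 0.459191
  V(3,2) = exp(-r*dt) * [p*0.870000 + (1-p)*2.762346] = 1.868628; exercise = 1.870518; V(3,2) = max -> 1.870518
  V(3,3) = exp(-r*dt) * [p*2.762346 + (1-p)*4.265878] = 3.555401; exercise = 3.557291; V(3,3) = max -> 3.557291
  V(2,0) = exp(-r*dt) * [p*0.000000 + (1-p)*0.459191] = 0.242364; exercise = 0.000000; V(2,0) = max -> 0.242364
  V(2,1) = exp(-r*dt) * [p*0.459191 + (1-p)*1.870518] = 1.204012; exercise = 0.870000; V(2,1) = max -> 1.204012
  V(2,2) = exp(-r*dt) * [p*1.870518 + (1-p)*3.557291] = 2.760456; exercise = 2.762346; V(2,2) = max -> 2.762346
  V(1,0) = exp(-r*dt) * [p*0.242364 + (1-p)*1.204012] = 0.749882; exercise = 0.000000; V(1,0) = max -> 0.749882
  V(1,1) = exp(-r*dt) * [p*1.204012 + (1-p)*2.762346] = 2.026284; exercise = 1.870518; V(1,1) = max -> 2.026284
  V(0,0) = exp(-r*dt) * [p*0.749882 + (1-p)*2.026284] = 1.423434; exercise = 0.870000; V(0,0) = max -> 1.423434


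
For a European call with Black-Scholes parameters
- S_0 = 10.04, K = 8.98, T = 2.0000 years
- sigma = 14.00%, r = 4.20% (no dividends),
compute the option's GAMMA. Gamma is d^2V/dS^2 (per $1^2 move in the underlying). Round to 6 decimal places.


Answer: Gamma = 0.111186

Derivation:
d1 = 1.0868091419; d2 = 0.8888192432
phi(d1) = 0.2210170152; exp(-qT) = 1.0000000000; exp(-rT) = 0.9194312561
Gamma = exp(-qT) * phi(d1) / (S * sigma * sqrt(T)) = 1.0000000000 * 0.2210170152 / (10.0400 * 0.1400 * 1.4142135624) = 0.111186


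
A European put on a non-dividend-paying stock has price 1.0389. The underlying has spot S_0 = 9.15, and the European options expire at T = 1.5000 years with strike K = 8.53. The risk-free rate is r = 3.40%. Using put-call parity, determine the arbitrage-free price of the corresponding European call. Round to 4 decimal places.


Put-call parity: C - P = S_0 * exp(-qT) - K * exp(-rT).
S_0 * exp(-qT) = 9.1500 * 1.00000000 = 9.15000000
K * exp(-rT) = 8.5300 * 0.95027867 = 8.10587706
C = P + S*exp(-qT) - K*exp(-rT)
C = 1.0389 + 9.15000000 - 8.10587706 = 2.0830

Answer: Call price = 2.0830


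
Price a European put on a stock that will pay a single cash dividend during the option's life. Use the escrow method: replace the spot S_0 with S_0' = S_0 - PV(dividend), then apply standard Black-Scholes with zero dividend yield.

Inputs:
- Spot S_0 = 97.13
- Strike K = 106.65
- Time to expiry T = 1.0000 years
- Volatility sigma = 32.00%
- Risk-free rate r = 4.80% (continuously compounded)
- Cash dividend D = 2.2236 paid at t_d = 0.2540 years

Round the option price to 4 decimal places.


Answer: Price = 16.1356

Derivation:
PV(D) = D * exp(-r * t_d) = 2.2236 * 0.98788202 = 2.19665446
S_0' = S_0 - PV(D) = 97.1300 - 2.19665446 = 94.93334554
d1 = (ln(S_0'/K) + (r + sigma^2/2)*T) / (sigma*sqrt(T)) = -0.05367945
d2 = d1 - sigma*sqrt(T) = -0.37367945
exp(-rT) = 0.95313379
N(-d1) = 0.52140472; N(-d2) = 0.64567859
P = K * exp(-rT) * N(-d2) - S_0' * N(-d1) = 106.6500 * 0.95313379 * 0.64567859 - 94.93334554 * 0.52140472 = 16.1356


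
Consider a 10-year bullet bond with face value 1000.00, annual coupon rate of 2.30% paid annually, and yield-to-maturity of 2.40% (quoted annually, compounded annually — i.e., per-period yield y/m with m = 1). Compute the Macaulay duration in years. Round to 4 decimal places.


Coupon per period c = face * coupon_rate / m = 23.000000
Periods per year m = 1; per-period yield y/m = 0.024000
Number of cashflows N = 10
Cashflows (t years, CF_t, discount factor 1/(1+y/m)^(m*t), PV):
  t = 1.0000: CF_t = 23.000000, DF = 0.976562, PV = 22.460938
  t = 2.0000: CF_t = 23.000000, DF = 0.953674, PV = 21.934509
  t = 3.0000: CF_t = 23.000000, DF = 0.931323, PV = 21.420419
  t = 4.0000: CF_t = 23.000000, DF = 0.909495, PV = 20.918378
  t = 5.0000: CF_t = 23.000000, DF = 0.888178, PV = 20.428104
  t = 6.0000: CF_t = 23.000000, DF = 0.867362, PV = 19.949320
  t = 7.0000: CF_t = 23.000000, DF = 0.847033, PV = 19.481758
  t = 8.0000: CF_t = 23.000000, DF = 0.827181, PV = 19.025154
  t = 9.0000: CF_t = 23.000000, DF = 0.807794, PV = 18.579252
  t = 10.0000: CF_t = 1023.000000, DF = 0.788861, PV = 807.004706
Price P = sum_t PV_t = 991.202538
Macaulay numerator sum_t t * PV_t:
  t * PV_t at t = 1.0000: 22.460938
  t * PV_t at t = 2.0000: 43.869019
  t * PV_t at t = 3.0000: 64.261258
  t * PV_t at t = 4.0000: 83.673513
  t * PV_t at t = 5.0000: 102.140518
  t * PV_t at t = 6.0000: 119.695920
  t * PV_t at t = 7.0000: 136.372305
  t * PV_t at t = 8.0000: 152.201233
  t * PV_t at t = 9.0000: 167.213268
  t * PV_t at t = 10.0000: 8070.047060
Macaulay duration D = (sum_t t * PV_t) / P = 8961.935030 / 991.202538 = 9.041477

Answer: Macaulay duration = 9.0415 years
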